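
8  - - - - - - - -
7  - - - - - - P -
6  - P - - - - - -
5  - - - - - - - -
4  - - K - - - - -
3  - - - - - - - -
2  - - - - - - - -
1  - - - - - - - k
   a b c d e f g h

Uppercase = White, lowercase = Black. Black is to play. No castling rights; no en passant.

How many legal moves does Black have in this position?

3

Black to move; king on h1.
In check: no.
Legal moves: Kh2, Kg2, Kg1.
Count: 3.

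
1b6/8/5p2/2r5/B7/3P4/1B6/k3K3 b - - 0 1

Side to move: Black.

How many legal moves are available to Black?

Black to move; king on a1.
In check: yes, from the white bishop on b2.
Legal moves: Kxb2, Ka2, Kb1.
Count: 3.

3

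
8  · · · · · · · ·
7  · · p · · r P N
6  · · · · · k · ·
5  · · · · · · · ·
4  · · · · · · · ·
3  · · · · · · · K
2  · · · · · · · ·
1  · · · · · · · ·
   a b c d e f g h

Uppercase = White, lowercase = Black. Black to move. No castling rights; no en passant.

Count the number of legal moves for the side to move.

Black to move; king on f6.
In check: yes, from the white knight on h7.
Legal moves: Kxg7, Ke7, Kg6, Ke6, Kf5, Ke5.
Count: 6.

6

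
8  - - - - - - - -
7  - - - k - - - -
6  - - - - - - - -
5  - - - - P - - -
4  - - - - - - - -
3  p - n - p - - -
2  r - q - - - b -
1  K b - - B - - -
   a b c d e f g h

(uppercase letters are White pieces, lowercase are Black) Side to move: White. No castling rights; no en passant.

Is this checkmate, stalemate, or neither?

checkmate

White to move; white king on a1.
In check: yes, from the black rook on a2.
King squares — b1: attacked by Qc2; a2: attacked by Bb1; b2: attacked by Ra2.
Legal moves for White: none.
In check with no legal moves → checkmate.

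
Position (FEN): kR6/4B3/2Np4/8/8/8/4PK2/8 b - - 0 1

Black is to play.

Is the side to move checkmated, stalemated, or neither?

Black to move; black king on a8.
In check: yes, from the white rook on b8.
King squares — a7: attacked by Nc6; b7: attacked by Rb8; b8: attacked by Nc6.
Legal moves for Black: none.
In check with no legal moves → checkmate.

checkmate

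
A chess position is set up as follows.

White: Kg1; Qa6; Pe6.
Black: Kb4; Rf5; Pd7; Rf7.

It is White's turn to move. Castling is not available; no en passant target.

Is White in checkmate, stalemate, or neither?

neither

White to move; white king on g1.
In check: no.
Legal moves for White include: Qc8, Qa8, Qb7+, Qa7, Qd6+, Qc6, Qb6+, Qb5+, Qa5+, Qc4+, Qa4+, Qd3, Qa3+, Qe2, Qa2, Qf1, Qa1, Kh2, ... (list truncated; more exist).
White has legal moves and is not in check → neither.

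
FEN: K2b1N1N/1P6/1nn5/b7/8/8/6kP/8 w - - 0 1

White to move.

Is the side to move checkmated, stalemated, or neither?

checkmate

White to move; white king on a8.
In check: yes, from the black knight on b6.
King squares — a7: attacked by Nc6; b7: own pawn; b8: attacked by Nc6.
Legal moves for White: none.
In check with no legal moves → checkmate.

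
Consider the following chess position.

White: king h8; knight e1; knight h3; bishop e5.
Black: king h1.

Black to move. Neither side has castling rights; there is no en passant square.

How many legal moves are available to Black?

0

Black to move; king on h1.
In check: no.
Legal moves: none.
Count: 0.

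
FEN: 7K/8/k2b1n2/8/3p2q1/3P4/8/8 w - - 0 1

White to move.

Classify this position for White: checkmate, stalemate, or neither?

White to move; white king on h8.
In check: no.
King squares — g7: attacked by Qg4; h7: attacked by Nf6; g8: attacked by Qg4.
Legal moves for White: none.
Not in check and no legal moves → stalemate.

stalemate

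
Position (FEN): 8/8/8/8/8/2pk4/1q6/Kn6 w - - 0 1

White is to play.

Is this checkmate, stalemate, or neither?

White to move; white king on a1.
In check: yes, from the black queen on b2.
King squares — b1: attacked by Qb2; a2: attacked by Qb2; b2: attacked by Pc3.
Legal moves for White: none.
In check with no legal moves → checkmate.

checkmate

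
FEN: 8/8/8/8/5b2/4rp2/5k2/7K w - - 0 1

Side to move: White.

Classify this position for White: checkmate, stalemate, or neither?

stalemate

White to move; white king on h1.
In check: no.
King squares — g1: attacked by Kf2; g2: attacked by Kf2; h2: attacked by Bf4.
Legal moves for White: none.
Not in check and no legal moves → stalemate.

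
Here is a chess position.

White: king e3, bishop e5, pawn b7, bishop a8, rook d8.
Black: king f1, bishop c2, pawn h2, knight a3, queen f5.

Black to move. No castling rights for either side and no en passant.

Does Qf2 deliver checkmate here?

After Qf2: white king on e3; in check: yes, from the black queen on f2.
King squares — d2: attacked by Qf2; e2: attacked by Kf1; f2: attacked by Kf1; d3: attacked by Bc2; f3: attacked by Qf2; d4: attacked by Qf2; e4: attacked by Bc2; f4: attacked by Qf2.
White has no legal moves → checkmate.

yes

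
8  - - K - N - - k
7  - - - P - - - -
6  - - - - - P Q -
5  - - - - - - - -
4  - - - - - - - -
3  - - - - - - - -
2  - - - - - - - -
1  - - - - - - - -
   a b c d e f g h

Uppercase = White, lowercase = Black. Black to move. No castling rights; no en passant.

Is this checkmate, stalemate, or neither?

Black to move; black king on h8.
In check: no.
King squares — g7: attacked by Pf6; h7: attacked by Qg6; g8: attacked by Qg6.
Legal moves for Black: none.
Not in check and no legal moves → stalemate.

stalemate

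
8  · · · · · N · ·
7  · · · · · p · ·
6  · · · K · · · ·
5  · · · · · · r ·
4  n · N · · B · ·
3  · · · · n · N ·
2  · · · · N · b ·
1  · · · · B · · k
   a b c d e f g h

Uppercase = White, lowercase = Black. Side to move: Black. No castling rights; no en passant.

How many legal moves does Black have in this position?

2

Black to move; king on h1.
In check: yes, from the white knight on g3.
Legal moves: Kh2, Rxg3.
Count: 2.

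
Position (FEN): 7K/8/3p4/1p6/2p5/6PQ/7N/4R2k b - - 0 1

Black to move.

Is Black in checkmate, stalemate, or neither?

checkmate

Black to move; black king on h1.
In check: yes, from the white rook on e1.
King squares — g1: attacked by Re1; g2: attacked by Qh3; h2: attacked by Qh3.
Legal moves for Black: none.
In check with no legal moves → checkmate.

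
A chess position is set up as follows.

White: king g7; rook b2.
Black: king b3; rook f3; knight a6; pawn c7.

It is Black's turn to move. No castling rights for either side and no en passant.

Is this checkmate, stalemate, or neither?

neither

Black to move; black king on b3.
In check: yes, from the white rook on b2.
King squares — a2: attacked by Rb2; b2: available; c2: attacked by Rb2; a3: available; c3: available; a4: available; b4: attacked by Rb2; c4: available.
Legal moves for Black: Kc4, Ka4, Kc3, Ka3, Kxb2.
Black is in check but has 5 legal moves → neither.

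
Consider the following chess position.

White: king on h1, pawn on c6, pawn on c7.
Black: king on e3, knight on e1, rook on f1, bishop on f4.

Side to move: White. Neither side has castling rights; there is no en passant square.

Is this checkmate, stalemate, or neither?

White to move; white king on h1.
In check: yes, from the black rook on f1.
King squares — g1: attacked by Rf1; g2: attacked by Ne1; h2: attacked by Bf4.
Legal moves for White: none.
In check with no legal moves → checkmate.

checkmate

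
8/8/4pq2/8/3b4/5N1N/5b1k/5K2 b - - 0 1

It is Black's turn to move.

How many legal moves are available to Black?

4

Black to move; king on h2.
In check: yes, from the white knight on f3.
Legal moves: Kxh3, Kg3, Kh1, Qxf3.
Count: 4.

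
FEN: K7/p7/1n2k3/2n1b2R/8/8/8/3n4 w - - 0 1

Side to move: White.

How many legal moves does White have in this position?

White to move; king on a8.
In check: yes, from the black knight on b6.
Legal moves: Kxa7.
Count: 1.

1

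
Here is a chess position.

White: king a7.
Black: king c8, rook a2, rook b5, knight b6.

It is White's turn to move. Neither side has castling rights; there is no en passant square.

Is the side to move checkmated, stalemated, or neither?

White to move; white king on a7.
In check: yes, from the black rook on a2.
King squares — a6: attacked by Ra2; b6: attacked by Rb5; b7: attacked by Kc8; a8: attacked by Ra2; b8: attacked by Kc8.
Legal moves for White: none.
In check with no legal moves → checkmate.

checkmate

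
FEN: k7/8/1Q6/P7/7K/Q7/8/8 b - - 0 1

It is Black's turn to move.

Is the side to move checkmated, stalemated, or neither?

Black to move; black king on a8.
In check: no.
King squares — a7: attacked by Qb6; b7: attacked by Qb6; b8: attacked by Qb6.
Legal moves for Black: none.
Not in check and no legal moves → stalemate.

stalemate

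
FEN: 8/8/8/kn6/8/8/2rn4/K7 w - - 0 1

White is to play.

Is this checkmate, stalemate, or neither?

stalemate

White to move; white king on a1.
In check: no.
King squares — b1: attacked by Nd2; a2: attacked by Rc2; b2: attacked by Rc2.
Legal moves for White: none.
Not in check and no legal moves → stalemate.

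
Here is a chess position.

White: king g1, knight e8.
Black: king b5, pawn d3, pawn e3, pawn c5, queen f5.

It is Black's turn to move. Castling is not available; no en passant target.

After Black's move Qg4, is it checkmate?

no

After Qg4: white king on g1; in check: yes, from the black queen on g4.
White has 3 legal replies: Kh2, Kh1, Kf1.
In check but a legal move exists → not checkmate.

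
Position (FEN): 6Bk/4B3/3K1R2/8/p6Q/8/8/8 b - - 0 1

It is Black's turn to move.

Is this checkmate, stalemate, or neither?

Black to move; black king on h8.
In check: yes, from the white queen on h4.
King squares — g7: available; h7: attacked by Qh4; g8: available.
Legal moves for Black: Kxg8, Kg7.
Black is in check but has 2 legal moves → neither.

neither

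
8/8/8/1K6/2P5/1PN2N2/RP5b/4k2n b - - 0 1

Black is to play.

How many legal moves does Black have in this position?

2

Black to move; king on e1.
In check: yes, from the white knight on f3.
Legal moves: Kf2, Kf1.
Count: 2.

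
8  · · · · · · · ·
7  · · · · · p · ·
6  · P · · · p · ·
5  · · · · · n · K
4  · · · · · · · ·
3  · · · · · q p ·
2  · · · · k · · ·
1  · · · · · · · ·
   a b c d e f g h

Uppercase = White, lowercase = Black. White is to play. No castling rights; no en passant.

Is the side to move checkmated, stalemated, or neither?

checkmate

White to move; white king on h5.
In check: yes, from the black queen on f3.
King squares — g4: attacked by Qf3; h4: attacked by Nf5; g5: attacked by Pf6; g6: attacked by Pf7; h6: attacked by Nf5.
Legal moves for White: none.
In check with no legal moves → checkmate.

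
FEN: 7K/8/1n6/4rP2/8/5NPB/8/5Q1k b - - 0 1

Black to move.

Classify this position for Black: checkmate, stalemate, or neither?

Black to move; black king on h1.
In check: yes, from the white queen on f1.
King squares — g1: attacked by Qf1; g2: attacked by Qf1; h2: attacked by Nf3.
Legal moves for Black: none.
In check with no legal moves → checkmate.

checkmate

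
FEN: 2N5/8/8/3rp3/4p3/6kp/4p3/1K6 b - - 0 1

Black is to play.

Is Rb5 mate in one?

no

After Rb5: white king on b1; in check: yes, from the black rook on b5.
White has 4 legal replies: Kc2, Ka2, Kc1, Ka1.
In check but a legal move exists → not checkmate.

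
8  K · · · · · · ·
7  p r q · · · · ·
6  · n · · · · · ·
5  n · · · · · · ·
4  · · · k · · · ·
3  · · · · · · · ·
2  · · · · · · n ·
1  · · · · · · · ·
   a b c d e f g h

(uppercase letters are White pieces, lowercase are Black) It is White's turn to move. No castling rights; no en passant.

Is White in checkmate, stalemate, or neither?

checkmate

White to move; white king on a8.
In check: yes, from the black knight on b6.
King squares — a7: attacked by Rb7; b7: attacked by Na5; b8: attacked by Rb7.
Legal moves for White: none.
In check with no legal moves → checkmate.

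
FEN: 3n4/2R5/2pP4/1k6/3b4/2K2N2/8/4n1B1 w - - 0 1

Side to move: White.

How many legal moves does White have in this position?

5

White to move; king on c3.
In check: yes, from the black bishop on d4.
Legal moves: Kxd4, Kb3, Kd2, Nxd4+, Bxd4.
Count: 5.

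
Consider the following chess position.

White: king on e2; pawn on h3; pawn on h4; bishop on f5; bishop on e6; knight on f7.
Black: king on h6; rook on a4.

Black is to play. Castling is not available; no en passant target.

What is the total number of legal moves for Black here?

Black to move; king on h6.
In check: yes, from the white knight on f7.
Legal moves: Kg7, Kh5.
Count: 2.

2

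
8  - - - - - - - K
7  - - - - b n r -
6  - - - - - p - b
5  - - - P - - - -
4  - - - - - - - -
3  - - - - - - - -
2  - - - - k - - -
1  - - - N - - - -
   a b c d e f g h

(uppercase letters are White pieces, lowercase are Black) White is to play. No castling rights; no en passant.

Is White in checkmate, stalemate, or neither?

checkmate

White to move; white king on h8.
In check: yes, from the black knight on f7.
King squares — g7: attacked by Bh6; h7: attacked by Rg7; g8: attacked by Rg7.
Legal moves for White: none.
In check with no legal moves → checkmate.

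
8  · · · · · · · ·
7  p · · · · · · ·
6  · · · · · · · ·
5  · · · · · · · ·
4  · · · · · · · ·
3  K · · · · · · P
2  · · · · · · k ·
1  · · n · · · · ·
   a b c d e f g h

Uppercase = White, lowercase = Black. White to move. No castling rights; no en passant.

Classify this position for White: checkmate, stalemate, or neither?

White to move; white king on a3.
In check: no.
Legal moves for White: Kb4, Ka4, Kb2, h4.
White has 4 legal moves and is not in check → neither.

neither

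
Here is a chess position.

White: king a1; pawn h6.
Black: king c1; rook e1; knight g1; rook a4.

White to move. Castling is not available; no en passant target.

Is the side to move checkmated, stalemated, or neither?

checkmate

White to move; white king on a1.
In check: yes, from the black rook on a4.
King squares — b1: attacked by Kc1; a2: attacked by Ra4; b2: attacked by Kc1.
Legal moves for White: none.
In check with no legal moves → checkmate.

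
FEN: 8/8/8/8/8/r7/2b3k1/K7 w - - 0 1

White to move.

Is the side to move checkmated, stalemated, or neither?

White to move; white king on a1.
In check: yes, from the black rook on a3.
King squares — b1: attacked by Bc2; a2: attacked by Ra3; b2: available.
Legal moves for White: Kb2.
White is in check but has 1 legal move → neither.

neither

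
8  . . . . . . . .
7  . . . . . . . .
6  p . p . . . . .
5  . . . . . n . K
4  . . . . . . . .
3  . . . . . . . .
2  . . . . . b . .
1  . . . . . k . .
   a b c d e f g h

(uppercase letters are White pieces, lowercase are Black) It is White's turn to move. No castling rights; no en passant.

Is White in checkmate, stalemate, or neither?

neither

White to move; white king on h5.
In check: no.
Legal moves for White: Kg6, Kg5, Kg4.
White has 3 legal moves and is not in check → neither.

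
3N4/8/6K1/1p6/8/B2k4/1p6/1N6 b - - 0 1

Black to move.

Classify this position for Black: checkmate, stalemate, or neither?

neither

Black to move; black king on d3.
In check: no.
Legal moves for Black: Ke4, Kd4, Kc4, Ke3, Ke2, Kc2, b4.
Black has 7 legal moves and is not in check → neither.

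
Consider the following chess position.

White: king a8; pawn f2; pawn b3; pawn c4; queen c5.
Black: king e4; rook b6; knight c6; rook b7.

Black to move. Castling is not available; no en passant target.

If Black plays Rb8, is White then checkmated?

yes

After Rb8: white king on a8; in check: yes, from the black rook on b8.
King squares — a7: attacked by Nc6; b7: attacked by Rb6; b8: attacked by Rb6.
White has no legal moves → checkmate.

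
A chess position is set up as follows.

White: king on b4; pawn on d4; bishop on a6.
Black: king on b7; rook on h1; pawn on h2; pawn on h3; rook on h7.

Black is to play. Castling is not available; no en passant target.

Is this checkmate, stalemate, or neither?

neither

Black to move; black king on b7.
In check: yes, from the white bishop on a6.
Legal moves for Black: Kb8, Ka8, Kc7, Ka7, Kc6, Kb6, Kxa6.
Black is in check but has 7 legal moves → neither.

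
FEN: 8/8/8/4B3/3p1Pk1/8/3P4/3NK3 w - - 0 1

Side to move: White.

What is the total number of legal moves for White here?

16

White to move; king on e1.
In check: no.
Legal moves: Bh8, Bb8, Bg7, Bc7, Bf6, Bd6, Bxd4, Kf2, Ke2, Kf1, Ne3+, Nc3, Nf2+, Nb2, f5, d3.
Count: 16.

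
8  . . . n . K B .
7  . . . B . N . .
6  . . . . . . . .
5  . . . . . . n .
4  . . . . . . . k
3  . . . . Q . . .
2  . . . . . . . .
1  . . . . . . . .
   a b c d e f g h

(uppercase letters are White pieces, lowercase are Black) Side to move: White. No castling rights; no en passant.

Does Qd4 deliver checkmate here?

no

After Qd4: black king on h4; in check: yes, from the white queen on d4.
Black has 3 legal replies: Kh5, Kg3, Ne4.
In check but a legal move exists → not checkmate.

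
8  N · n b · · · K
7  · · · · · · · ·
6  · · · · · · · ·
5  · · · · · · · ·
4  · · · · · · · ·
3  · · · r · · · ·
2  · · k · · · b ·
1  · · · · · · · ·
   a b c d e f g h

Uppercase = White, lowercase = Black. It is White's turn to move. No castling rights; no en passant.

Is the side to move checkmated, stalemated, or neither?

neither

White to move; white king on h8.
In check: no.
Legal moves for White: Kg8, Kh7, Kg7, Nc7, Nb6.
White has 5 legal moves and is not in check → neither.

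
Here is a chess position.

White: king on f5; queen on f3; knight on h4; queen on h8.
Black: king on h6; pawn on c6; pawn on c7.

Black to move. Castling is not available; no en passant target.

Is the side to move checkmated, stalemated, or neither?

checkmate

Black to move; black king on h6.
In check: yes, from the white queen on h8.
King squares — g5: attacked by Kf5; h5: attacked by Qf3; g6: attacked by Nh4; g7: attacked by Qh8; h7: attacked by Qh8.
Legal moves for Black: none.
In check with no legal moves → checkmate.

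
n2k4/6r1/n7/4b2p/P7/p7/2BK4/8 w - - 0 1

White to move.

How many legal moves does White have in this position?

15

White to move; king on d2.
In check: no.
Legal moves: Ke3, Kd3, Ke2, Ke1, Kd1, Kc1, Bh7, Bg6, Bf5, Be4, Bd3, Bb3, Bd1, Bb1, a5.
Count: 15.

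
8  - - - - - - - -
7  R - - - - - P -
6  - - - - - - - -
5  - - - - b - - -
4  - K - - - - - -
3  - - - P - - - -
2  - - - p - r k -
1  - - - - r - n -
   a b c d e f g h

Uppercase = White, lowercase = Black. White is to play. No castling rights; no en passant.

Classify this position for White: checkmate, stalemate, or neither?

neither

White to move; white king on b4.
In check: no.
Legal moves for White include: Ra8, Rf7, Re7, Rd7, Rc7, Rb7, Ra6, Ra5, Ra4, Ra3, Ra2, Ra1, Kc5, Kb5, Ka5, Kc4, Ka4, Kb3, ... (list truncated; more exist).
White has legal moves and is not in check → neither.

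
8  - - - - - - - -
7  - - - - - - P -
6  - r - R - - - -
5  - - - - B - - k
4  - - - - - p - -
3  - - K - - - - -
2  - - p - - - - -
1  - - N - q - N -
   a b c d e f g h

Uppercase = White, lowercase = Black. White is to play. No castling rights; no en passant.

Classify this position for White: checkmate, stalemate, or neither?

White to move; white king on c3.
In check: yes, from the black queen on e1.
Legal moves for White: Kd4, Kc4, Kd3, Kxc2, Rd2.
White is in check but has 5 legal moves → neither.

neither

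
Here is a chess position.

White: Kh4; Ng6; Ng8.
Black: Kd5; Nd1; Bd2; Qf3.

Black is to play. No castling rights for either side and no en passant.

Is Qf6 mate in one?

After Qf6: white king on h4; in check: yes, from the black queen on f6.
White has 5 legal replies: Kh5, Kg4, Kh3, Kg3, Nxf6+.
In check but a legal move exists → not checkmate.

no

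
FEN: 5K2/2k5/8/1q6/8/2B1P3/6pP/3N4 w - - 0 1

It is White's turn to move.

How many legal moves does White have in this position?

20

White to move; king on f8.
In check: no.
Legal moves: Kg8, Kg7, Kf7, Ke7, Bh8, Bg7, Bf6, Be5+, Ba5+, Bd4, Bb4, Bd2, Bb2, Be1, Ba1, Nf2, Nb2, e4, h3, h4.
Count: 20.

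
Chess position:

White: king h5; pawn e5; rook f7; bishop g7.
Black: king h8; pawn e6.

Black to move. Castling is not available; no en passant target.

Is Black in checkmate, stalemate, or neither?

neither

Black to move; black king on h8.
In check: yes, from the white bishop on g7.
King squares — g7: attacked by Rf7; h7: available; g8: available.
Legal moves for Black: Kg8, Kh7.
Black is in check but has 2 legal moves → neither.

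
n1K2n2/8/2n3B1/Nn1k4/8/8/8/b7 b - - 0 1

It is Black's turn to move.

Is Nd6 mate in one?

yes

After Nd6: white king on c8; in check: yes, from the black knight on d6.
King squares — b7: attacked by Nd6; c7: attacked by Na8; d7: attacked by Nf8; b8: attacked by Nc6; d8: attacked by Nc6.
White has no legal moves → checkmate.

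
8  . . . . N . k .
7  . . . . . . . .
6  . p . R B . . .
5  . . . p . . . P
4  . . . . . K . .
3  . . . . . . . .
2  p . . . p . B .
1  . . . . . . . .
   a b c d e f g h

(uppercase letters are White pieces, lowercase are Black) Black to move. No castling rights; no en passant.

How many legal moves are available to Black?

Black to move; king on g8.
In check: yes, from the white bishop on e6.
Legal moves: Kh8, Kf8, Kh7.
Count: 3.

3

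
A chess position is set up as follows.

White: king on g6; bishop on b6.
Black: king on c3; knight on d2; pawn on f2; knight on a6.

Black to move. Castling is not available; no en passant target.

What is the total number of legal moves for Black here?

20

Black to move; king on c3.
In check: no.
Legal moves: Nb8, Nc7, Nc5, Nb4, Kc4, Kb4, Kd3, Kb3, Kc2, Kb2, Ne4, Nc4, Nf3, Nb3, Nf1, Nb1, f1=Q, f1=R, f1=B, f1=N.
Count: 20.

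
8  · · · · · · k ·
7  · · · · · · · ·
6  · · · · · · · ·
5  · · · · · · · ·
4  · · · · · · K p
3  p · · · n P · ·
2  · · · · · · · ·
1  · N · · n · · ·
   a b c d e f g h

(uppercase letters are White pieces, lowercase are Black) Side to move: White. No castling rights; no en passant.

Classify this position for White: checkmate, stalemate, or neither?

neither

White to move; white king on g4.
In check: yes, from the black knight on e3.
King squares — f3: own pawn; g3: attacked by Ph4; h3: available; f4: available; h4: available; f5: attacked by Ne3; g5: available; h5: available.
Legal moves for White: Kh5, Kg5, Kxh4, Kf4, Kh3.
White is in check but has 5 legal moves → neither.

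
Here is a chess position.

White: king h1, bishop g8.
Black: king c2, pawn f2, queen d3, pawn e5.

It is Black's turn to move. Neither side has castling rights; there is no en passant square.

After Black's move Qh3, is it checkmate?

yes

After Qh3: white king on h1; in check: yes, from the black queen on h3.
King squares — g1: attacked by Pf2; g2: attacked by Qh3; h2: attacked by Qh3.
White has no legal moves → checkmate.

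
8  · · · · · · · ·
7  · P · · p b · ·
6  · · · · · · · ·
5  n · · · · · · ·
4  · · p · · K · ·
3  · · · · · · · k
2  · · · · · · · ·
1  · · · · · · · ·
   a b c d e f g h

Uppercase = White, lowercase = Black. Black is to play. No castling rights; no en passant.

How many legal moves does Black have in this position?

15

Black to move; king on h3.
In check: no.
Legal moves: Bg8, Be8, Bg6, Be6, Bh5, Bd5, Nxb7, Nc6, Nb3, Kh4, Kh2, Kg2, e6, c3, e5+.
Count: 15.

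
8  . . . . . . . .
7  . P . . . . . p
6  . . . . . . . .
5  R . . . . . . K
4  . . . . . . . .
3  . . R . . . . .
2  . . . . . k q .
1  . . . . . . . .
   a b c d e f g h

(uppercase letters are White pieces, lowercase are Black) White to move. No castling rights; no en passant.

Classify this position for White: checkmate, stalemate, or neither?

White to move; white king on h5.
In check: no.
Legal moves for White include: Kh6, Kh4, Ra8, Ra7, Ra6, Rg5, Rf5+, Re5, Rd5, Rac5, Rb5, Ra4, Raa3, Ra2+, Ra1, Rc8, Rc7, Rc6, ... (list truncated; more exist).
White has legal moves and is not in check → neither.

neither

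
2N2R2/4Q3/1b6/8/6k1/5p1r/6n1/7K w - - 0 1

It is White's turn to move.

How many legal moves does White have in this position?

0

White to move; king on h1.
In check: yes, from the black rook on h3.
Legal moves: none.
Count: 0.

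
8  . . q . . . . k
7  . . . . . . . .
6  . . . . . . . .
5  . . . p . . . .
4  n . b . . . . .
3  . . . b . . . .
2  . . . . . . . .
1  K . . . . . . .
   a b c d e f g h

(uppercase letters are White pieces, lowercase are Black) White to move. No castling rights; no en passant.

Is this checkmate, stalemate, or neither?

White to move; white king on a1.
In check: no.
King squares — b1: attacked by Bd3; a2: attacked by Bc4; b2: attacked by Na4.
Legal moves for White: none.
Not in check and no legal moves → stalemate.

stalemate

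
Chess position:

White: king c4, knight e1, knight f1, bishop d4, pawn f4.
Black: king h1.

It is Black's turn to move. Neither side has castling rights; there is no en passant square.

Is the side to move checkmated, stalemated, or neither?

stalemate

Black to move; black king on h1.
In check: no.
King squares — g1: attacked by Bd4; g2: attacked by Ne1; h2: attacked by Nf1.
Legal moves for Black: none.
Not in check and no legal moves → stalemate.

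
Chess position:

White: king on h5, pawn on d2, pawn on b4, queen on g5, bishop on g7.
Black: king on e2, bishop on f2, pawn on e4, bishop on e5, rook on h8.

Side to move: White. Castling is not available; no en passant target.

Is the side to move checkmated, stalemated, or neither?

White to move; white king on h5.
In check: yes, from the black rook on h8.
King squares — g4: available; h4: attacked by Bf2; g5: own queen; g6: available; h6: attacked by Rh8.
Legal moves for White: Kg6, Kg4, Bxh8, Bh6, Qh6.
White is in check but has 5 legal moves → neither.

neither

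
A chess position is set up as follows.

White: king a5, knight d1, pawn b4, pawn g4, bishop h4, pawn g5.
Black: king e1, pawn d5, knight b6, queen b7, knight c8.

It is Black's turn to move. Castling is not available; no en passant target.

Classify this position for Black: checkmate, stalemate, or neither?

Black to move; black king on e1.
In check: yes, from the white bishop on h4.
Legal moves for Black: Ke2, Kd2, Kf1, Kxd1.
Black is in check but has 4 legal moves → neither.

neither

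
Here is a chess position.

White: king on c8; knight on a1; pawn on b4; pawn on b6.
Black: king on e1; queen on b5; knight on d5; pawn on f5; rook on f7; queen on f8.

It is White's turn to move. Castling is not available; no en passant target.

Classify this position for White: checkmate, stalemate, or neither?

White to move; white king on c8.
In check: yes, from the black queen on f8.
King squares — b7: attacked by Rf7; c7: attacked by Nd5; d7: attacked by Qb5; b8: attacked by Qf8; d8: attacked by Qf8.
Legal moves for White: none.
In check with no legal moves → checkmate.

checkmate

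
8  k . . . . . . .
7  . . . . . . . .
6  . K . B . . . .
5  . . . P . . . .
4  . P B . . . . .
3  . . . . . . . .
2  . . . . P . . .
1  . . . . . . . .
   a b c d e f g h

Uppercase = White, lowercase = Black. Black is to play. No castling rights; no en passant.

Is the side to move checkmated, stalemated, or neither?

stalemate

Black to move; black king on a8.
In check: no.
King squares — a7: attacked by Kb6; b7: attacked by Kb6; b8: attacked by Bd6.
Legal moves for Black: none.
Not in check and no legal moves → stalemate.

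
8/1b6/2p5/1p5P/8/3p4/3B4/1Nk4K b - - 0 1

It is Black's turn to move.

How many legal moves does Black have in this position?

4

Black to move; king on c1.
In check: yes, from the white bishop on d2.
Legal moves: Kc2, Kb2, Kd1, Kxb1.
Count: 4.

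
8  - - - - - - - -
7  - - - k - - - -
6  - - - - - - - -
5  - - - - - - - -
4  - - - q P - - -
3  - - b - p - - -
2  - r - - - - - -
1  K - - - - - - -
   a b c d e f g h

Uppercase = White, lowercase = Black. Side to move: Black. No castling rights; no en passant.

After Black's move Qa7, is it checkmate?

yes

After Qa7: white king on a1; in check: yes, from the black queen on a7.
King squares — b1: attacked by Rb2; a2: attacked by Rb2; b2: attacked by Bc3.
White has no legal moves → checkmate.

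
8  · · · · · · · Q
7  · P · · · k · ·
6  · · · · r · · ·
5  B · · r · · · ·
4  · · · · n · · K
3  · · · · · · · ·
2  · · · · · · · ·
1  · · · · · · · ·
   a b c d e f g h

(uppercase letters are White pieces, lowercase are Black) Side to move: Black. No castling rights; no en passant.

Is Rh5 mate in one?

no

After Rh5: white king on h4; in check: yes, from the black rook on h5.
White has 3 legal replies: Kxh5, Kg4, Qxh5+.
In check but a legal move exists → not checkmate.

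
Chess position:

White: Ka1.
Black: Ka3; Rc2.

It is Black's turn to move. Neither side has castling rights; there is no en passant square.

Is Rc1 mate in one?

After Rc1: white king on a1; in check: yes, from the black rook on c1.
King squares — b1: attacked by Rc1; a2: attacked by Ka3; b2: attacked by Ka3.
White has no legal moves → checkmate.

yes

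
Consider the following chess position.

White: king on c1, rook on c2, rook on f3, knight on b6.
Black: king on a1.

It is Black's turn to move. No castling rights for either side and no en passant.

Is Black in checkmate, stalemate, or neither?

stalemate

Black to move; black king on a1.
In check: no.
King squares — b1: attacked by Kc1; a2: attacked by Rc2; b2: attacked by Kc1.
Legal moves for Black: none.
Not in check and no legal moves → stalemate.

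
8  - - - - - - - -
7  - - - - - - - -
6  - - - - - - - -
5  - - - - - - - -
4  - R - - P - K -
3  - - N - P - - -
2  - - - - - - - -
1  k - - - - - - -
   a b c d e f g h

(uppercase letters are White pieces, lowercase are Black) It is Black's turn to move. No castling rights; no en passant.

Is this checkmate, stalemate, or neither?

stalemate

Black to move; black king on a1.
In check: no.
King squares — b1: attacked by Nc3; a2: attacked by Nc3; b2: attacked by Rb4.
Legal moves for Black: none.
Not in check and no legal moves → stalemate.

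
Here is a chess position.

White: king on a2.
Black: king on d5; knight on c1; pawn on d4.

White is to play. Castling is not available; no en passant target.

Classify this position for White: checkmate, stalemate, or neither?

White to move; white king on a2.
In check: yes, from the black knight on c1.
Legal moves for White: Ka3, Kb2, Kb1, Ka1.
White is in check but has 4 legal moves → neither.

neither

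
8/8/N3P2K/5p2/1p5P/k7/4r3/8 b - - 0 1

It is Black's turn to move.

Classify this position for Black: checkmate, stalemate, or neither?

neither

Black to move; black king on a3.
In check: no.
Legal moves for Black: Ka4, Kb3, Kb2, Ka2, Rxe6+, Re5, Re4, Re3, Rh2, Rg2, Rf2, Rd2, Rc2, Rb2, Ra2, Re1, f4, b3.
Black has 18 legal moves and is not in check → neither.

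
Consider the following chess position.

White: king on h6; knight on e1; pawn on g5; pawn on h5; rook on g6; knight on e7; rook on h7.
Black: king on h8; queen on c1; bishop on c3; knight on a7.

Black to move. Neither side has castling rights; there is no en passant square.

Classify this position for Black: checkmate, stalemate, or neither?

checkmate

Black to move; black king on h8.
In check: yes, from the white rook on h7.
King squares — g7: attacked by Rg6; h7: attacked by Kh6; g8: attacked by Rg6.
Legal moves for Black: none.
In check with no legal moves → checkmate.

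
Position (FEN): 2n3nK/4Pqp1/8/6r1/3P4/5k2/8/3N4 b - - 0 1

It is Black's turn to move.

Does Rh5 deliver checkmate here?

After Rh5: white king on h8; in check: yes, from the black rook on h5.
King squares — g7: attacked by Qf7; h7: attacked by Rh5; g8: attacked by Qf7.
White has no legal moves → checkmate.

yes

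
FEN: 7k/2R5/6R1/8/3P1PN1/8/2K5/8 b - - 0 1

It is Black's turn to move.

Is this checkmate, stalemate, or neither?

stalemate

Black to move; black king on h8.
In check: no.
King squares — g7: attacked by Rg6; h7: attacked by Rc7; g8: attacked by Rg6.
Legal moves for Black: none.
Not in check and no legal moves → stalemate.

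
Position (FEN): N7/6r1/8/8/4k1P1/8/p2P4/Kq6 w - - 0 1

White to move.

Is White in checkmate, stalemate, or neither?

White to move; white king on a1.
In check: yes, from the black queen on b1.
King squares — b1: attacked by Pa2; a2: attacked by Qb1; b2: attacked by Qb1.
Legal moves for White: none.
In check with no legal moves → checkmate.

checkmate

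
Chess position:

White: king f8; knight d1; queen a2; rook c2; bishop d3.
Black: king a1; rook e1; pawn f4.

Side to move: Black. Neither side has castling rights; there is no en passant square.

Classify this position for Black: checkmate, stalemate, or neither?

checkmate

Black to move; black king on a1.
In check: yes, from the white queen on a2.
King squares — b1: attacked by Qa2; a2: attacked by Rc2; b2: attacked by Nd1.
Legal moves for Black: none.
In check with no legal moves → checkmate.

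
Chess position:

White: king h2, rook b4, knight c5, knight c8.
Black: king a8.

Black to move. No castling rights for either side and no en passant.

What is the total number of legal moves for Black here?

0

Black to move; king on a8.
In check: no.
Legal moves: none.
Count: 0.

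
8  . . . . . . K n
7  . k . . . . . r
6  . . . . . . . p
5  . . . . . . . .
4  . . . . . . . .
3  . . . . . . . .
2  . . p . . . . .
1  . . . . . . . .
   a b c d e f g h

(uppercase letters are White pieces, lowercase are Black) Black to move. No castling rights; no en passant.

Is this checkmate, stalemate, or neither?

neither

Black to move; black king on b7.
In check: no.
Legal moves for Black include: Nf7, Ng6, Rg7+, Rf7, Re7, Rd7, Rc7, Kc8, Kb8, Ka8, Kc7, Ka7, Kc6, Kb6, Ka6, h5, c1=Q, c1=R, ... (list truncated; more exist).
Black has legal moves and is not in check → neither.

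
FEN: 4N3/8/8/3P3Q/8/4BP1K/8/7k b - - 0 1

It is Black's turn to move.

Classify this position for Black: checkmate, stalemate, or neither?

stalemate

Black to move; black king on h1.
In check: no.
King squares — g1: attacked by Be3; g2: attacked by Kh3; h2: attacked by Kh3.
Legal moves for Black: none.
Not in check and no legal moves → stalemate.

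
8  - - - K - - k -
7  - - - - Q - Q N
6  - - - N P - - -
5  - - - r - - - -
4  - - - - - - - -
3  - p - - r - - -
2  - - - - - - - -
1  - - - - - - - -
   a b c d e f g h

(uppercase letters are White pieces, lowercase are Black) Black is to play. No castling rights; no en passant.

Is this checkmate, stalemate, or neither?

Black to move; black king on g8.
In check: yes, from the white queen on g7.
King squares — f7: attacked by Nd6; g7: attacked by Qe7; h7: attacked by Qg7; f8: attacked by Qe7; h8: attacked by Qg7.
Legal moves for Black: none.
In check with no legal moves → checkmate.

checkmate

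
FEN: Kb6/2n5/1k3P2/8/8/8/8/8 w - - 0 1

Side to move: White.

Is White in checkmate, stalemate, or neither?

neither

White to move; white king on a8.
In check: yes, from the black knight on c7.
Legal moves for White: Kxb8.
White is in check but has 1 legal move → neither.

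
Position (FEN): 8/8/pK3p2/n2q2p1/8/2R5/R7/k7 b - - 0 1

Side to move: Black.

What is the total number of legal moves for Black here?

3

Black to move; king on a1.
In check: yes, from the white rook on a2.
Legal moves: Kxa2, Kb1, Qxa2.
Count: 3.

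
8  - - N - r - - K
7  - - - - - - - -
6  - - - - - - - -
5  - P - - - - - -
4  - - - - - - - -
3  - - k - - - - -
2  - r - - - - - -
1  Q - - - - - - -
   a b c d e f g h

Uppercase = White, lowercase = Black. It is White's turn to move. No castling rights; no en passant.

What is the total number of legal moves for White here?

2

White to move; king on h8.
In check: yes, from the black rook on e8.
Legal moves: Kh7, Kg7.
Count: 2.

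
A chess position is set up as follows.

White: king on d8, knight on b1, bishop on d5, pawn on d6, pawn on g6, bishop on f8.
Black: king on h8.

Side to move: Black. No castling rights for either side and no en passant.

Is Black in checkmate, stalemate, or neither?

stalemate

Black to move; black king on h8.
In check: no.
King squares — g7: attacked by Bf8; h7: attacked by Pg6; g8: attacked by Bd5.
Legal moves for Black: none.
Not in check and no legal moves → stalemate.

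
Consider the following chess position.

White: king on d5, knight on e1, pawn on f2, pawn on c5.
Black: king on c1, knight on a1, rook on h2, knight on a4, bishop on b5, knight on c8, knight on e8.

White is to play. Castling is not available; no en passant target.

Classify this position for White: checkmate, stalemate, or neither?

neither

White to move; white king on d5.
In check: no.
Legal moves for White: Ke6, Ke5, Ke4, Kd4, Nf3, Nd3+, Ng2, Nc2, c6, f3, f4.
White has 11 legal moves and is not in check → neither.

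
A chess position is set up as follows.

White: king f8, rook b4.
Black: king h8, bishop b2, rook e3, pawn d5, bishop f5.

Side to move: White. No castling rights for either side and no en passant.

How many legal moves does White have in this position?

White to move; king on f8.
In check: no.
Legal moves: Kf7, Rb8, Rb7, Rb6, Rb5, Rh4+, Rg4, Rf4, Re4, Rd4, Rc4, Ra4, Rb3, Rxb2.
Count: 14.

14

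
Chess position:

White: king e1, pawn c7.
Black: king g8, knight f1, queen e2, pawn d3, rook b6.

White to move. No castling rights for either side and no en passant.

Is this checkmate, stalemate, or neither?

White to move; white king on e1.
In check: yes, from the black queen on e2.
King squares — d1: attacked by Qe2; f1: attacked by Qe2; d2: attacked by Nf1; e2: attacked by Pd3; f2: attacked by Qe2.
Legal moves for White: none.
In check with no legal moves → checkmate.

checkmate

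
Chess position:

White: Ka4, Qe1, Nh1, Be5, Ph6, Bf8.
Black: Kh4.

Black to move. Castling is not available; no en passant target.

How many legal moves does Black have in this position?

Black to move; king on h4.
In check: yes, from the white queen on e1.
Legal moves: Kh5, Kg5, Kg4, Kh3.
Count: 4.

4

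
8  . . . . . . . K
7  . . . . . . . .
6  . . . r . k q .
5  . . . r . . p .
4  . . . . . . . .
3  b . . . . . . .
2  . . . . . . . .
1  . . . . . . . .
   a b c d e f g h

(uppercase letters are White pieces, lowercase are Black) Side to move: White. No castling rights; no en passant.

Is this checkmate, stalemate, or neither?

stalemate

White to move; white king on h8.
In check: no.
King squares — g7: attacked by Kf6; h7: attacked by Qg6; g8: attacked by Qg6.
Legal moves for White: none.
Not in check and no legal moves → stalemate.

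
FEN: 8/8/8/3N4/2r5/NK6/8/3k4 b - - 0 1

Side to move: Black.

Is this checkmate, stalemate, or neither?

Black to move; black king on d1.
In check: no.
Legal moves for Black: Rc8, Rc7, Rc6, Rc5, Rh4, Rg4, Rf4, Re4, Rd4, Rb4+, Ra4, Rc3+, Rc2, Rc1, Ke2, Kd2, Ke1, Kc1.
Black has 18 legal moves and is not in check → neither.

neither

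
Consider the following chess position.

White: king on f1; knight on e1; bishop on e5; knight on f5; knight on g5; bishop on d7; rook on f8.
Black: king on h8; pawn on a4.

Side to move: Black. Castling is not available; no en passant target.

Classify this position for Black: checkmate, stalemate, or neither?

Black to move; black king on h8.
In check: yes, from the white bishop on e5 and the white rook on f8.
King squares — g7: attacked by Be5; h7: attacked by Ng5; g8: attacked by Rf8.
Legal moves for Black: none.
In check with no legal moves → checkmate.

checkmate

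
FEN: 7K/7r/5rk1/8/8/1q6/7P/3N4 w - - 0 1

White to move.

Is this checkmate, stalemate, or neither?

checkmate

White to move; white king on h8.
In check: yes, from the black rook on h7.
King squares — g7: attacked by Kg6; h7: attacked by Kg6; g8: attacked by Qb3.
Legal moves for White: none.
In check with no legal moves → checkmate.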